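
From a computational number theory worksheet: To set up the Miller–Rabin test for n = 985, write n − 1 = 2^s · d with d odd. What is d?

123

Halving: 984 → 492 → 246 → 123; 123 is odd.
So 984 = 2^3 · 123.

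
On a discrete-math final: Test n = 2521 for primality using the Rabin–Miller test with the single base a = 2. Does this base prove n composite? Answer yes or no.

n − 1 = 2520 = 2^3 · 315, so s = 3 and d = 315.
Repeated squaring mod 2521: 2^1 ≡ 2, 2^2 ≡ 4, 2^4 ≡ 16, 2^8 ≡ 256, 2^16 ≡ 2511, 2^32 ≡ 100, 2^64 ≡ 2437, 2^128 ≡ 2014, 2^256 ≡ 2428.
315 = 256 + 32 + 16 + 8 + 2 + 1, so 2^315 ≡ 2428·100·2511·256·4·2 ≡ 2450 (mod 2521).
x_0 = 2^315 mod 2521 = 2450.
x_0 is neither 1 nor 2520, so continue squaring.
x_1 = 2450^2 mod 2521 = 2520.
x_1 ≡ −1, so 2 is not a witness.

no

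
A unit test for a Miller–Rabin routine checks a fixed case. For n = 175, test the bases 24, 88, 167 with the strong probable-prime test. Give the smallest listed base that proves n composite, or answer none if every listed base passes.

88

n − 1 = 174 = 2^1 · 87, so s = 1 and d = 87.
Base 24: x_0 = 24^87 mod 175 = 174. x_0 = 174 ≡ −1, so 24 is not a witness.
Base 88: x_0 = 88^87 mod 175 = 92. x_0 ∉ {1, 174} and s = 1, so 88 is a Miller–Rabin witness and 175 is composite.
Base 167: x_0 = 167^87 mod 175 = 48. x_0 ∉ {1, 174} and s = 1, so 167 is a Miller–Rabin witness and 175 is composite.
The smallest witness among the given bases is 88.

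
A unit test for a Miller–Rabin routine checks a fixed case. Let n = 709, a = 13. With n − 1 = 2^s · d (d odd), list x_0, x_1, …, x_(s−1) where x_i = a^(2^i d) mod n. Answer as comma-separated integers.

n − 1 = 708 = 2^2 · 177, so s = 2 and d = 177.
x_0 = 13^177 mod 709 = 96.
x_1 = 96^2 mod 709 = 708.

96, 708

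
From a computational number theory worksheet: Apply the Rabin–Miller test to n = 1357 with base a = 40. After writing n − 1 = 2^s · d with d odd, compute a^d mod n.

n − 1 = 1356 = 2^2 · 339, so s = 2 and d = 339.
By repeated squaring, 40^339 ≡ 467 (mod 1357).

467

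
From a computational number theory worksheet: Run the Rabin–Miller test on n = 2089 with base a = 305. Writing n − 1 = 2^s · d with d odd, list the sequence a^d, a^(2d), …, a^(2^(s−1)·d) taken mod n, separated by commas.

1, 1, 1

n − 1 = 2088 = 2^3 · 261, so s = 3 and d = 261.
x_0 = 305^261 mod 2089 = 1.
x_1 = 1^2 mod 2089 = 1.
x_2 = 1^2 mod 2089 = 1.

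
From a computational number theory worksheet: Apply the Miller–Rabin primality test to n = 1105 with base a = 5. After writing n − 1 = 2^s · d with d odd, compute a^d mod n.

n − 1 = 1104 = 2^4 · 69, so s = 4 and d = 69.
5^69 mod 1105 = 915.

915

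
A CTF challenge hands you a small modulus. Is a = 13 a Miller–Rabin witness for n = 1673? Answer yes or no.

yes

n − 1 = 1672 = 2^3 · 209, so s = 3 and d = 209.
x_0 = 13^209 mod 1673 = 1021.
x_0 is neither 1 nor 1672, so continue squaring.
x_1 = 1021^2 mod 1673 = 162.
x_2 = 162^2 mod 1673 = 1149.
Reached i = s−1 = 2 without hitting −1: 13 is a Miller–Rabin witness and 1673 is composite.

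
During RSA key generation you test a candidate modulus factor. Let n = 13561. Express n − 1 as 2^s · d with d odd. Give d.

1695

Halving: 13560 → 6780 → 3390 → 1695; 1695 is odd.
So 13560 = 2^3 · 1695.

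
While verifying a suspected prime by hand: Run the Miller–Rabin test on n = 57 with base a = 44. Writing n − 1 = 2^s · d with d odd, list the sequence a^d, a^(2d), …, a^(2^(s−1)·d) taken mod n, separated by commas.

n − 1 = 56 = 2^3 · 7, so s = 3 and d = 7.
x_0 = 44^7 mod 57 = 47.
x_1 = 47^2 mod 57 = 43.
x_2 = 43^2 mod 57 = 25.

47, 43, 25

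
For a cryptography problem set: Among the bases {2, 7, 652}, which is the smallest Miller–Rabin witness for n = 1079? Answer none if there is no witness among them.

n − 1 = 1078 = 2^1 · 539, so s = 1 and d = 539.
Base 2: x_0 = 2^539 mod 1079 = 683. x_0 ∉ {1, 1078} and s = 1, so 2 is a Miller–Rabin witness and 1079 is composite.
Base 7: x_0 = 7^539 mod 1079 = 951. x_0 ∉ {1, 1078} and s = 1, so 7 is a Miller–Rabin witness and 1079 is composite.
Base 652: x_0 = 652^539 mod 1079 = 605. x_0 ∉ {1, 1078} and s = 1, so 652 is a Miller–Rabin witness and 1079 is composite.
The smallest witness among the given bases is 2.

2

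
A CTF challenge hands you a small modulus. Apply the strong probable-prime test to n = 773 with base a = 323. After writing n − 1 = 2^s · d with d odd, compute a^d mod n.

n − 1 = 772 = 2^2 · 193, so s = 2 and d = 193.
323^193 mod 773 = 456.

456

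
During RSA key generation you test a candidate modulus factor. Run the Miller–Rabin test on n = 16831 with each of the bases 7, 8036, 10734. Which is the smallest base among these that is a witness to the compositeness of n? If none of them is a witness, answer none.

n − 1 = 16830 = 2^1 · 8415, so s = 1 and d = 8415.
Base 7: x_0 = 7^8415 mod 16831 = 1. x_0 = 1, so 7 is not a witness.
Base 8036: x_0 = 8036^8415 mod 16831 = 1. x_0 = 1, so 8036 is not a witness.
Base 10734: x_0 = 10734^8415 mod 16831 = 1. x_0 = 1, so 10734 is not a witness.
No listed base is a witness for 16831.

none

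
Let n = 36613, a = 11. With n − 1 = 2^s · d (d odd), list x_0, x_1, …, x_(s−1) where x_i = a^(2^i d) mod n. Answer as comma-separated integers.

n − 1 = 36612 = 2^2 · 9153, so s = 2 and d = 9153.
x_0 = 11^9153 mod 36613 = 20616.
x_1 = 20616^2 mod 36613 = 15752.

20616, 15752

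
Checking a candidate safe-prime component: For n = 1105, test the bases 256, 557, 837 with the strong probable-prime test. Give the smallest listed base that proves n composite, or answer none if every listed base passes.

n − 1 = 1104 = 2^4 · 69, so s = 4 and d = 69.
Base 256: x_0 = 256^69 mod 1105 = 1. x_0 = 1, so 256 is not a witness.
Base 557: x_0 = 557^69 mod 1105 = 47. x_0 is neither 1 nor 1104, so continue squaring. x_1 = 47^2 mod 1105 = 1104. x_1 ≡ −1, so 557 is not a witness.
Base 837: x_0 = 837^69 mod 1105 = 837. x_0 is neither 1 nor 1104, so continue squaring. x_1 = 837^2 mod 1105 = 1104. x_1 ≡ −1, so 837 is not a witness.
No listed base is a witness for 1105.

none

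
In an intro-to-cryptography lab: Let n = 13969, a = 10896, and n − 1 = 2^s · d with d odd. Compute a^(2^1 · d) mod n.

n − 1 = 13968 = 2^4 · 873, so s = 4 and d = 873.
x_0 = 10896^873 mod 13969 = 13021.
x_1 = 13021^2 mod 13969 = 4688.

4688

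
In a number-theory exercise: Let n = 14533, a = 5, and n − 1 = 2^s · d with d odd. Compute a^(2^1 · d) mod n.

14532

n − 1 = 14532 = 2^2 · 3633, so s = 2 and d = 3633.
x_0 = 5^3633 mod 14533 = 4501.
x_1 = 4501^2 mod 14533 = 14532.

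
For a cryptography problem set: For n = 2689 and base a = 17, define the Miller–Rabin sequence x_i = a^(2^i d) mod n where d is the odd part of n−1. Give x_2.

n − 1 = 2688 = 2^7 · 21, so s = 7 and d = 21.
x_0 = 17^21 mod 2689 = 1597.
x_1 = 1597^2 mod 2689 = 1237.
x_2 = 1237^2 mod 2689 = 128.

128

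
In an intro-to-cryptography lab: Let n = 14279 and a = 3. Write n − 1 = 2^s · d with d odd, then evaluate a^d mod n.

4600

n − 1 = 14278 = 2^1 · 7139, so s = 1 and d = 7139.
Repeated squaring mod 14279: 3^1 ≡ 3, 3^2 ≡ 9, 3^4 ≡ 81, 3^8 ≡ 6561, 3^16 ≡ 9815, 3^32 ≡ 8091, 3^64 ≡ 9345, 3^128 ≡ 12940, 3^256 ≡ 8046, 3^512 ≡ 11409, 3^1024 ≡ 12196, 3^2048 ≡ 12352, 3^4096 ≡ 789.
7139 = 4096 + 2048 + 512 + 256 + 128 + 64 + 32 + 2 + 1, so 3^7139 ≡ 789·12352·11409·8046·12940·9345·8091·9·3 ≡ 4600 (mod 14279).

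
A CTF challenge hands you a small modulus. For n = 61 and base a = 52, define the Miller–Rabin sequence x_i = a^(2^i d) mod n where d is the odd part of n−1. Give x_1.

n − 1 = 60 = 2^2 · 15, so s = 2 and d = 15.
x_0 = 52^15 mod 61 = 60.
x_1 = 60^2 mod 61 = 1.

1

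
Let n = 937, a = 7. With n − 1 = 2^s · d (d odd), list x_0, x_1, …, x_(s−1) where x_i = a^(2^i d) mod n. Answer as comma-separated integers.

923, 196, 936

n − 1 = 936 = 2^3 · 117, so s = 3 and d = 117.
x_0 = 7^117 mod 937 = 923.
x_1 = 923^2 mod 937 = 196.
x_2 = 196^2 mod 937 = 936.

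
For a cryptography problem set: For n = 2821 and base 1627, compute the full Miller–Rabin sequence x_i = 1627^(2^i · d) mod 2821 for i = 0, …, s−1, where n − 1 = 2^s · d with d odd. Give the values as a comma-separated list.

n − 1 = 2820 = 2^2 · 705, so s = 2 and d = 705.
x_0 = 1627^705 mod 2821 = 1084.
x_1 = 1084^2 mod 2821 = 1520.

1084, 1520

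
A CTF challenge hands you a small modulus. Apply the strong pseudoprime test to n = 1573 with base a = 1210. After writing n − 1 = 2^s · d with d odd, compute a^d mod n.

1210

n − 1 = 1572 = 2^2 · 393, so s = 2 and d = 393.
1210^393 mod 1573 = 1210.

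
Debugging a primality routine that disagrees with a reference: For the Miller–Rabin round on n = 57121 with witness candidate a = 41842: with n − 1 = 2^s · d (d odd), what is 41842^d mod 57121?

n − 1 = 57120 = 2^5 · 1785, so s = 5 and d = 1785.
Repeated squaring mod 57121: 41842^1 ≡ 41842, 41842^2 ≡ 51435, 41842^4 ≡ 110, 41842^8 ≡ 12100, 41842^16 ≡ 8877, 41842^32 ≡ 31270, 41842^64 ≡ 15622, 41842^128 ≡ 25972, 41842^256 ≡ 2895, 41842^512 ≡ 41359, 41842^1024 ≡ 21415.
1785 = 1024 + 512 + 128 + 64 + 32 + 16 + 8 + 1, so 41842^1785 ≡ 21415·41359·25972·15622·31270·8877·12100·41842 ≡ 55449 (mod 57121).

55449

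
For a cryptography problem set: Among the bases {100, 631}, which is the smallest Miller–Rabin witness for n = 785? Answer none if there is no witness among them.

n − 1 = 784 = 2^4 · 49, so s = 4 and d = 49.
Base 100: x_0 = 100^49 mod 785 = 595. x_0 is neither 1 nor 784, so continue squaring. x_1 = 595^2 mod 785 = 775. x_2 = 775^2 mod 785 = 100. x_3 = 100^2 mod 785 = 580. Reached i = s−1 = 3 without hitting −1: 100 is a Miller–Rabin witness and 785 is composite.
Base 631: x_0 = 631^49 mod 785 = 611. x_0 is neither 1 nor 784, so continue squaring. x_1 = 611^2 mod 785 = 446. x_2 = 446^2 mod 785 = 311. x_3 = 311^2 mod 785 = 166. Reached i = s−1 = 3 without hitting −1: 631 is a Miller–Rabin witness and 785 is composite.
The smallest witness among the given bases is 100.

100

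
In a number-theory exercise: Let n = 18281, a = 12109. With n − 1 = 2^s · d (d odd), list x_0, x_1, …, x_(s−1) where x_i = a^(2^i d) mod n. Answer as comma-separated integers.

6533, 12235, 10397

n − 1 = 18280 = 2^3 · 2285, so s = 3 and d = 2285.
x_0 = 12109^2285 mod 18281 = 6533.
x_1 = 6533^2 mod 18281 = 12235.
x_2 = 12235^2 mod 18281 = 10397.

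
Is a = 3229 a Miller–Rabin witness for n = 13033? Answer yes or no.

no

n − 1 = 13032 = 2^3 · 1629, so s = 3 and d = 1629.
x_0 = 3229^1629 mod 13033 = 12581.
x_0 is neither 1 nor 13032, so continue squaring.
x_1 = 12581^2 mod 13033 = 8809.
x_2 = 8809^2 mod 13033 = 13032.
x_2 ≡ −1, so 3229 is not a witness.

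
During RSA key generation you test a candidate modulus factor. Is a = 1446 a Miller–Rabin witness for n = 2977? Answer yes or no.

yes

n − 1 = 2976 = 2^5 · 93, so s = 5 and d = 93.
x_0 = 1446^93 mod 2977 = 937.
x_0 is neither 1 nor 2976, so continue squaring.
x_1 = 937^2 mod 2977 = 2731.
x_2 = 2731^2 mod 2977 = 976.
x_3 = 976^2 mod 2977 = 2913.
x_4 = 2913^2 mod 2977 = 1119.
Reached i = s−1 = 4 without hitting −1: 1446 is a Miller–Rabin witness and 2977 is composite.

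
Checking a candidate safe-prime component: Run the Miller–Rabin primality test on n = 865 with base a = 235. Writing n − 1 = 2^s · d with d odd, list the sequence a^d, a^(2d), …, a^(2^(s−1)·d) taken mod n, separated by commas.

n − 1 = 864 = 2^5 · 27, so s = 5 and d = 27.
x_0 = 235^27 mod 865 = 185.
x_1 = 185^2 mod 865 = 490.
x_2 = 490^2 mod 865 = 495.
x_3 = 495^2 mod 865 = 230.
x_4 = 230^2 mod 865 = 135.

185, 490, 495, 230, 135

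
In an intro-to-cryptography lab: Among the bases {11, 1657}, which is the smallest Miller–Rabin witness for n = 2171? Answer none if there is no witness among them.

11

n − 1 = 2170 = 2^1 · 1085, so s = 1 and d = 1085.
Base 11: x_0 = 11^1085 mod 2171 = 1528. x_0 ∉ {1, 2170} and s = 1, so 11 is a Miller–Rabin witness and 2171 is composite.
Base 1657: x_0 = 1657^1085 mod 2171 = 509. x_0 ∉ {1, 2170} and s = 1, so 1657 is a Miller–Rabin witness and 2171 is composite.
The smallest witness among the given bases is 11.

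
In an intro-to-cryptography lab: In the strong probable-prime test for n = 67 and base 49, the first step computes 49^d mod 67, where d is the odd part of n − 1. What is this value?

n − 1 = 66 = 2^1 · 33, so s = 1 and d = 33.
Repeated squaring mod 67: 49^1 ≡ 49, 49^2 ≡ 56, 49^4 ≡ 54, 49^8 ≡ 35, 49^16 ≡ 19, 49^32 ≡ 26.
33 = 32 + 1, so 49^33 ≡ 26·49 ≡ 1 (mod 67).

1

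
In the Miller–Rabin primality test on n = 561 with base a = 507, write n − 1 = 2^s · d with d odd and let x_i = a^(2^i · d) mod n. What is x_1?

474

n − 1 = 560 = 2^4 · 35, so s = 4 and d = 35.
Repeated squaring mod 561: 507^1 ≡ 507, 507^2 ≡ 111, 507^4 ≡ 540, 507^8 ≡ 441, 507^16 ≡ 375, 507^32 ≡ 375.
35 = 32 + 2 + 1, so 507^35 ≡ 375·111·507 ≡ 177 (mod 561).
x_0 = 177.
x_1 = 177^2 mod 561 = 474.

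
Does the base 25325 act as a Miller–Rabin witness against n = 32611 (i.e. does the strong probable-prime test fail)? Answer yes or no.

n − 1 = 32610 = 2^1 · 16305, so s = 1 and d = 16305.
By repeated squaring, 25325^16305 ≡ 1 (mod 32611).
x_0 = 25325^16305 mod 32611 = 1.
x_0 = 1, so 25325 is not a witness.

no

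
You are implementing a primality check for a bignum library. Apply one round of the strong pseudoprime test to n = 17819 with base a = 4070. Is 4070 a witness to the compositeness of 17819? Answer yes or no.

n − 1 = 17818 = 2^1 · 8909, so s = 1 and d = 8909.
Repeated squaring mod 17819: 4070^1 ≡ 4070, 4070^2 ≡ 11049, 4070^4 ≡ 2432, 4070^8 ≡ 16535, 4070^16 ≡ 9308, 4070^32 ≡ 2886, 4070^64 ≡ 7523, 4070^128 ≡ 2385, 4070^256 ≡ 3964, 4070^512 ≡ 14757, 4070^1024 ≡ 3050, 4070^2048 ≡ 982, 4070^4096 ≡ 2098, 4070^8192 ≡ 311.
8909 = 8192 + 512 + 128 + 64 + 8 + 4 + 1, so 4070^8909 ≡ 311·14757·2385·7523·16535·2432·4070 ≡ 7397 (mod 17819).
x_0 = 4070^8909 mod 17819 = 7397.
x_0 ∉ {1, 17818} and s = 1, so 4070 is a Miller–Rabin witness and 17819 is composite.

yes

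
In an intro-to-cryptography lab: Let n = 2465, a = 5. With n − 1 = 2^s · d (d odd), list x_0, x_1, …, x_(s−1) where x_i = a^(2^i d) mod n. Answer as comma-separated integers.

2145, 1335, 30, 900, 1480

n − 1 = 2464 = 2^5 · 77, so s = 5 and d = 77.
x_0 = 5^77 mod 2465 = 2145.
x_1 = 2145^2 mod 2465 = 1335.
x_2 = 1335^2 mod 2465 = 30.
x_3 = 30^2 mod 2465 = 900.
x_4 = 900^2 mod 2465 = 1480.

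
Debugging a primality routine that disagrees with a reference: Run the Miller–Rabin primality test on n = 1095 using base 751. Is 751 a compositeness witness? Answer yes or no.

n − 1 = 1094 = 2^1 · 547, so s = 1 and d = 547.
Repeated squaring mod 1095: 751^1 ≡ 751, 751^2 ≡ 76, 751^4 ≡ 301, 751^8 ≡ 811, 751^16 ≡ 721, 751^32 ≡ 811, 751^64 ≡ 721, 751^128 ≡ 811, 751^256 ≡ 721, 751^512 ≡ 811.
547 = 512 + 32 + 2 + 1, so 751^547 ≡ 811·811·76·751 ≡ 601 (mod 1095).
x_0 = 751^547 mod 1095 = 601.
x_0 ∉ {1, 1094} and s = 1, so 751 is a Miller–Rabin witness and 1095 is composite.

yes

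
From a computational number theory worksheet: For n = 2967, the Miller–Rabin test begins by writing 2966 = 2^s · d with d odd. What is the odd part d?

Halving: 2966 → 1483; 1483 is odd.
So 2966 = 2^1 · 1483.

1483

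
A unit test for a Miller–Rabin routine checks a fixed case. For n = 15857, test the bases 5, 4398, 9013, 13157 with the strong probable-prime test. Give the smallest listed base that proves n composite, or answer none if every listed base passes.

5

n − 1 = 15856 = 2^4 · 991, so s = 4 and d = 991.
Base 5: x_0 = 5^991 mod 15857 = 15787. x_0 is neither 1 nor 15856, so continue squaring. x_1 = 15787^2 mod 15857 = 4900. x_2 = 4900^2 mod 15857 = 2502. x_3 = 2502^2 mod 15857 = 12346. Reached i = s−1 = 3 without hitting −1: 5 is a Miller–Rabin witness and 15857 is composite.
Base 4398: x_0 = 4398^991 mod 15857 = 6288. x_0 is neither 1 nor 15856, so continue squaring. x_1 = 6288^2 mod 15857 = 7443. x_2 = 7443^2 mod 15857 = 9748. x_3 = 9748^2 mod 15857 = 8360. Reached i = s−1 = 3 without hitting −1: 4398 is a Miller–Rabin witness and 15857 is composite.
Base 9013: x_0 = 9013^991 mod 15857 = 4036. x_0 is neither 1 nor 15856, so continue squaring. x_1 = 4036^2 mod 15857 = 4157. x_2 = 4157^2 mod 15857 = 12376. x_3 = 12376^2 mod 15857 = 2613. Reached i = s−1 = 3 without hitting −1: 9013 is a Miller–Rabin witness and 15857 is composite.
Base 13157: x_0 = 13157^991 mod 15857 = 14094. x_0 is neither 1 nor 15856, so continue squaring. x_1 = 14094^2 mod 15857 = 197. x_2 = 197^2 mod 15857 = 7095. x_3 = 7095^2 mod 15857 = 8907. Reached i = s−1 = 3 without hitting −1: 13157 is a Miller–Rabin witness and 15857 is composite.
The smallest witness among the given bases is 5.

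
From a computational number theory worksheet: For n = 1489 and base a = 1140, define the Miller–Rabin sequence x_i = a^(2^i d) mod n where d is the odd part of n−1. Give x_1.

1488

n − 1 = 1488 = 2^4 · 93, so s = 4 and d = 93.
x_0 = 1140^93 mod 1489 = 225.
x_1 = 225^2 mod 1489 = 1488.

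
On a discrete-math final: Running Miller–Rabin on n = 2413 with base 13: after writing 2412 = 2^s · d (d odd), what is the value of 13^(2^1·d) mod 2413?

n − 1 = 2412 = 2^2 · 603, so s = 2 and d = 603.
x_0 = 13^603 mod 2413 = 1937.
x_1 = 1937^2 mod 2413 = 2167.

2167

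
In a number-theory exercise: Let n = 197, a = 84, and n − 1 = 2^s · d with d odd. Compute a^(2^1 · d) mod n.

196

n − 1 = 196 = 2^2 · 49, so s = 2 and d = 49.
Repeated squaring mod 197: 84^1 ≡ 84, 84^2 ≡ 161, 84^4 ≡ 114, 84^8 ≡ 191, 84^16 ≡ 36, 84^32 ≡ 114.
49 = 32 + 16 + 1, so 84^49 ≡ 114·36·84 ≡ 183 (mod 197).
x_0 = 183.
x_1 = 183^2 mod 197 = 196.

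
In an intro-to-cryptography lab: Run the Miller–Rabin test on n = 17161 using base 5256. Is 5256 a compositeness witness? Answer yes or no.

n − 1 = 17160 = 2^3 · 2145, so s = 3 and d = 2145.
x_0 = 5256^2145 mod 17161 = 1.
x_0 = 1, so 5256 is not a witness.

no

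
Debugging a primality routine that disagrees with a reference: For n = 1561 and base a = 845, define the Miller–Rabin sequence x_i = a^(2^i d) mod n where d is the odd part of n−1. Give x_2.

n − 1 = 1560 = 2^3 · 195, so s = 3 and d = 195.
Repeated squaring mod 1561: 845^1 ≡ 845, 845^2 ≡ 648, 845^4 ≡ 1556, 845^8 ≡ 25, 845^16 ≡ 625, 845^32 ≡ 375, 845^64 ≡ 135, 845^128 ≡ 1054.
195 = 128 + 64 + 2 + 1, so 845^195 ≡ 1054·135·648·845 ≡ 405 (mod 1561).
x_0 = 405.
x_1 = 405^2 mod 1561 = 120.
x_2 = 120^2 mod 1561 = 351.

351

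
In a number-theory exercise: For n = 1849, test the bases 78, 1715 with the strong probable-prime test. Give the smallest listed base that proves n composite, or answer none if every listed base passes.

n − 1 = 1848 = 2^3 · 231, so s = 3 and d = 231.
Base 78: x_0 = 78^231 mod 1849 = 1. x_0 = 1, so 78 is not a witness.
Base 1715: x_0 = 1715^231 mod 1849 = 732. x_0 is neither 1 nor 1848, so continue squaring. x_1 = 732^2 mod 1849 = 1463. x_2 = 1463^2 mod 1849 = 1076. Reached i = s−1 = 2 without hitting −1: 1715 is a Miller–Rabin witness and 1849 is composite.
The smallest witness among the given bases is 1715.

1715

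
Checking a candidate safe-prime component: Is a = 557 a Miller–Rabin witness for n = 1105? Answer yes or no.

n − 1 = 1104 = 2^4 · 69, so s = 4 and d = 69.
x_0 = 557^69 mod 1105 = 47.
x_0 is neither 1 nor 1104, so continue squaring.
x_1 = 47^2 mod 1105 = 1104.
x_1 ≡ −1, so 557 is not a witness.

no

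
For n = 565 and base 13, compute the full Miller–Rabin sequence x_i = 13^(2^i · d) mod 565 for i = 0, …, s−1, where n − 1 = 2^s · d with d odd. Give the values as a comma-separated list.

213, 169

n − 1 = 564 = 2^2 · 141, so s = 2 and d = 141.
x_0 = 13^141 mod 565 = 213.
x_1 = 213^2 mod 565 = 169.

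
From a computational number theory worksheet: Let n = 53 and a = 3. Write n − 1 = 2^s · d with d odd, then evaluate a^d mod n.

n − 1 = 52 = 2^2 · 13, so s = 2 and d = 13.
Repeated squaring mod 53: 3^1 ≡ 3, 3^2 ≡ 9, 3^4 ≡ 28, 3^8 ≡ 42.
13 = 8 + 4 + 1, so 3^13 ≡ 42·28·3 ≡ 30 (mod 53).

30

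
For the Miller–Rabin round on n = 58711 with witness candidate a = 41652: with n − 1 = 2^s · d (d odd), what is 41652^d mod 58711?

n − 1 = 58710 = 2^1 · 29355, so s = 1 and d = 29355.
41652^29355 mod 58711 = 58710.

58710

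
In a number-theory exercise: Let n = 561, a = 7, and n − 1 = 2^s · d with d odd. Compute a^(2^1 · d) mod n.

n − 1 = 560 = 2^4 · 35, so s = 4 and d = 35.
Repeated squaring mod 561: 7^1 ≡ 7, 7^2 ≡ 49, 7^4 ≡ 157, 7^8 ≡ 526, 7^16 ≡ 103, 7^32 ≡ 511.
35 = 32 + 2 + 1, so 7^35 ≡ 511·49·7 ≡ 241 (mod 561).
x_0 = 241.
x_1 = 241^2 mod 561 = 298.

298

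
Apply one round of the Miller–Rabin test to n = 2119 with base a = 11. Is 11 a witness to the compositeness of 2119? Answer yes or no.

yes

n − 1 = 2118 = 2^1 · 1059, so s = 1 and d = 1059.
x_0 = 11^1059 mod 2119 = 1227.
x_0 ∉ {1, 2118} and s = 1, so 11 is a Miller–Rabin witness and 2119 is composite.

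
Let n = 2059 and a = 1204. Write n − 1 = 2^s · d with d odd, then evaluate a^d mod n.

940

n − 1 = 2058 = 2^1 · 1029, so s = 1 and d = 1029.
Repeated squaring mod 2059: 1204^1 ≡ 1204, 1204^2 ≡ 80, 1204^4 ≡ 223, 1204^8 ≡ 313, 1204^16 ≡ 1196, 1204^32 ≡ 1470, 1204^64 ≡ 1009, 1204^128 ≡ 935, 1204^256 ≡ 1209, 1204^512 ≡ 1850, 1204^1024 ≡ 442.
1029 = 1024 + 4 + 1, so 1204^1029 ≡ 442·223·1204 ≡ 940 (mod 2059).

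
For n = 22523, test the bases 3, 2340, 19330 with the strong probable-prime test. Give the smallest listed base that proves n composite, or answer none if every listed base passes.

3

n − 1 = 22522 = 2^1 · 11261, so s = 1 and d = 11261.
Base 3: x_0 = 3^11261 mod 22523 = 3744. x_0 ∉ {1, 22522} and s = 1, so 3 is a Miller–Rabin witness and 22523 is composite.
Base 2340: x_0 = 2340^11261 mod 22523 = 16985. x_0 ∉ {1, 22522} and s = 1, so 2340 is a Miller–Rabin witness and 22523 is composite.
Base 19330: x_0 = 19330^11261 mod 22523 = 7412. x_0 ∉ {1, 22522} and s = 1, so 19330 is a Miller–Rabin witness and 22523 is composite.
The smallest witness among the given bases is 3.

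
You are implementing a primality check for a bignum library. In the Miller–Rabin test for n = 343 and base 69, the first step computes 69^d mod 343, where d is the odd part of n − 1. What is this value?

n − 1 = 342 = 2^1 · 171, so s = 1 and d = 171.
Repeated squaring mod 343: 69^1 ≡ 69, 69^2 ≡ 302, 69^4 ≡ 309, 69^8 ≡ 127, 69^16 ≡ 8, 69^32 ≡ 64, 69^64 ≡ 323, 69^128 ≡ 57.
171 = 128 + 32 + 8 + 2 + 1, so 69^171 ≡ 57·64·127·302·69 ≡ 13 (mod 343).

13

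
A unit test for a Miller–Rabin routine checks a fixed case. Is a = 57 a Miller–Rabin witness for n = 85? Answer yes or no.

n − 1 = 84 = 2^2 · 21, so s = 2 and d = 21.
By repeated squaring, 57^21 ≡ 7 (mod 85).
x_0 = 57^21 mod 85 = 7.
x_0 is neither 1 nor 84, so continue squaring.
x_1 = 7^2 mod 85 = 49.
Reached i = s−1 = 1 without hitting −1: 57 is a Miller–Rabin witness and 85 is composite.

yes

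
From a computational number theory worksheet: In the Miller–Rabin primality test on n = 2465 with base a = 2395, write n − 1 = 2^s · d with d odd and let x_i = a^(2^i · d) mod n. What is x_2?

n − 1 = 2464 = 2^5 · 77, so s = 5 and d = 77.
x_0 = 2395^77 mod 2465 = 1090.
x_1 = 1090^2 mod 2465 = 2435.
x_2 = 2435^2 mod 2465 = 900.

900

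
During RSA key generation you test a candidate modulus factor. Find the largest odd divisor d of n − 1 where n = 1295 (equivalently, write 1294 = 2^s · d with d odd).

Halving: 1294 → 647; 647 is odd.
So 1294 = 2^1 · 647.

647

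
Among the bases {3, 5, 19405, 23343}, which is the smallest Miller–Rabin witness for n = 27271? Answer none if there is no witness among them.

n − 1 = 27270 = 2^1 · 13635, so s = 1 and d = 13635.
Base 3: x_0 = 3^13635 mod 27271 = 27270. x_0 = 27270 ≡ −1, so 3 is not a witness.
Base 5: x_0 = 5^13635 mod 27271 = 1. x_0 = 1, so 5 is not a witness.
Base 19405: x_0 = 19405^13635 mod 27271 = 27270. x_0 = 27270 ≡ −1, so 19405 is not a witness.
Base 23343: x_0 = 23343^13635 mod 27271 = 27270. x_0 = 27270 ≡ −1, so 23343 is not a witness.
No listed base is a witness for 27271.

none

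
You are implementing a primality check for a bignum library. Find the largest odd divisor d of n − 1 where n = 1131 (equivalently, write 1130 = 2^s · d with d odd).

565

Halving: 1130 → 565; 565 is odd.
So 1130 = 2^1 · 565.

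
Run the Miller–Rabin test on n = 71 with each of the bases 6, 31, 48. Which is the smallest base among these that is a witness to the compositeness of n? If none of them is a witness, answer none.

none

n − 1 = 70 = 2^1 · 35, so s = 1 and d = 35.
Base 6: x_0 = 6^35 mod 71 = 1. x_0 = 1, so 6 is not a witness.
Base 31: x_0 = 31^35 mod 71 = 70. x_0 = 70 ≡ −1, so 31 is not a witness.
Base 48: x_0 = 48^35 mod 71 = 1. x_0 = 1, so 48 is not a witness.
No listed base is a witness for 71.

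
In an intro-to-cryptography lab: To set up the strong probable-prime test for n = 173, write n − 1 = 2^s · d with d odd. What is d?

43

Halving: 172 → 86 → 43; 43 is odd.
So 172 = 2^2 · 43.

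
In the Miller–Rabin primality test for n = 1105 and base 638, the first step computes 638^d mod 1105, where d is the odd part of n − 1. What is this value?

n − 1 = 1104 = 2^4 · 69, so s = 4 and d = 69.
Repeated squaring mod 1105: 638^1 ≡ 638, 638^2 ≡ 404, 638^4 ≡ 781, 638^8 ≡ 1, 638^16 ≡ 1, 638^32 ≡ 1, 638^64 ≡ 1.
69 = 64 + 4 + 1, so 638^69 ≡ 1·781·638 ≡ 1028 (mod 1105).

1028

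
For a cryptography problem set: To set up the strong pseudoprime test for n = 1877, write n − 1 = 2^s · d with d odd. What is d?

469

Halving: 1876 → 938 → 469; 469 is odd.
So 1876 = 2^2 · 469.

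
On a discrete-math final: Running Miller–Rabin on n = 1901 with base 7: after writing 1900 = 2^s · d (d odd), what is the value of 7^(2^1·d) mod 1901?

1

n − 1 = 1900 = 2^2 · 475, so s = 2 and d = 475.
x_0 = 7^475 mod 1901 = 1900.
x_1 = 1900^2 mod 1901 = 1.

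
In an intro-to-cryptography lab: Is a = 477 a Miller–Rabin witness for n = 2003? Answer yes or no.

no

n − 1 = 2002 = 2^1 · 1001, so s = 1 and d = 1001.
Repeated squaring mod 2003: 477^1 ≡ 477, 477^2 ≡ 1190, 477^4 ≡ 1982, 477^8 ≡ 441, 477^16 ≡ 190, 477^32 ≡ 46, 477^64 ≡ 113, 477^128 ≡ 751, 477^256 ≡ 1158, 477^512 ≡ 957.
1001 = 512 + 256 + 128 + 64 + 32 + 8 + 1, so 477^1001 ≡ 957·1158·751·113·46·441·477 ≡ 1 (mod 2003).
x_0 = 477^1001 mod 2003 = 1.
x_0 = 1, so 477 is not a witness.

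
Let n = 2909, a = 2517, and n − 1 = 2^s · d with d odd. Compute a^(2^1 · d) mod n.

n − 1 = 2908 = 2^2 · 727, so s = 2 and d = 727.
x_0 = 2517^727 mod 2909 = 2031.
x_1 = 2031^2 mod 2909 = 2908.

2908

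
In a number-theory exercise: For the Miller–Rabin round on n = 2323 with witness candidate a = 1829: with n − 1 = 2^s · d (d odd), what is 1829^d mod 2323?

722

n − 1 = 2322 = 2^1 · 1161, so s = 1 and d = 1161.
Repeated squaring mod 2323: 1829^1 ≡ 1829, 1829^2 ≡ 121, 1829^4 ≡ 703, 1829^8 ≡ 1733, 1829^16 ≡ 1973, 1829^32 ≡ 1704, 1829^64 ≡ 2189, 1829^128 ≡ 1695, 1829^256 ≡ 1797, 1829^512 ≡ 239, 1829^1024 ≡ 1369.
1161 = 1024 + 128 + 8 + 1, so 1829^1161 ≡ 1369·1695·1733·1829 ≡ 722 (mod 2323).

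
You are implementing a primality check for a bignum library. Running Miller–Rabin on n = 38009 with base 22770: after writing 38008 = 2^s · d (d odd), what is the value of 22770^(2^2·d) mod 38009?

n − 1 = 38008 = 2^3 · 4751, so s = 3 and d = 4751.
x_0 = 22770^4751 mod 38009 = 30601.
x_1 = 30601^2 mod 38009 = 31477.
x_2 = 31477^2 mod 38009 = 20926.

20926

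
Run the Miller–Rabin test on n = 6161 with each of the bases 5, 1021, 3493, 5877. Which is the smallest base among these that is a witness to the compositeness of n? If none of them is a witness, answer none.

5

n − 1 = 6160 = 2^4 · 385, so s = 4 and d = 385.
Base 5: x_0 = 5^385 mod 6161 = 4379. x_0 is neither 1 nor 6160, so continue squaring. x_1 = 4379^2 mod 6161 = 2609. x_2 = 2609^2 mod 6161 = 5137. x_3 = 5137^2 mod 6161 = 1206. Reached i = s−1 = 3 without hitting −1: 5 is a Miller–Rabin witness and 6161 is composite.
Base 1021: x_0 = 1021^385 mod 6161 = 3769. x_0 is neither 1 nor 6160, so continue squaring. x_1 = 3769^2 mod 6161 = 4256. x_2 = 4256^2 mod 6161 = 196. x_3 = 196^2 mod 6161 = 1450. Reached i = s−1 = 3 without hitting −1: 1021 is a Miller–Rabin witness and 6161 is composite.
Base 3493: x_0 = 3493^385 mod 6161 = 562. x_0 is neither 1 nor 6160, so continue squaring. x_1 = 562^2 mod 6161 = 1633. x_2 = 1633^2 mod 6161 = 5137. x_3 = 5137^2 mod 6161 = 1206. Reached i = s−1 = 3 without hitting −1: 3493 is a Miller–Rabin witness and 6161 is composite.
Base 5877: x_0 = 5877^385 mod 6161 = 3925. x_0 is neither 1 nor 6160, so continue squaring. x_1 = 3925^2 mod 6161 = 3125. x_2 = 3125^2 mod 6161 = 440. x_3 = 440^2 mod 6161 = 2609. Reached i = s−1 = 3 without hitting −1: 5877 is a Miller–Rabin witness and 6161 is composite.
The smallest witness among the given bases is 5.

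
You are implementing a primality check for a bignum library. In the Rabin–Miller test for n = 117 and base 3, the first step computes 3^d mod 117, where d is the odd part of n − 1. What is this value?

9

n − 1 = 116 = 2^2 · 29, so s = 2 and d = 29.
3^29 mod 117 = 9.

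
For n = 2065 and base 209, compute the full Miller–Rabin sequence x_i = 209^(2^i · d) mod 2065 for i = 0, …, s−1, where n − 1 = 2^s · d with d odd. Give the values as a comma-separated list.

69, 631, 1681, 841

n − 1 = 2064 = 2^4 · 129, so s = 4 and d = 129.
x_0 = 209^129 mod 2065 = 69.
x_1 = 69^2 mod 2065 = 631.
x_2 = 631^2 mod 2065 = 1681.
x_3 = 1681^2 mod 2065 = 841.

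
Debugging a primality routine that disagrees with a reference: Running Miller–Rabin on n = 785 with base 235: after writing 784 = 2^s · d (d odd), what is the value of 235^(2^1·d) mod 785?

535

n − 1 = 784 = 2^4 · 49, so s = 4 and d = 49.
By repeated squaring, 235^49 ≡ 620 (mod 785).
x_0 = 620.
x_1 = 620^2 mod 785 = 535.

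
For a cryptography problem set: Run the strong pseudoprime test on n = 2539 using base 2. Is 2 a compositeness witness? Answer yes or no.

no

n − 1 = 2538 = 2^1 · 1269, so s = 1 and d = 1269.
x_0 = 2^1269 mod 2539 = 2538.
x_0 = 2538 ≡ −1, so 2 is not a witness.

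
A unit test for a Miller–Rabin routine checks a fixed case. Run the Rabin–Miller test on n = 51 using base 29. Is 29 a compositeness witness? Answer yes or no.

n − 1 = 50 = 2^1 · 25, so s = 1 and d = 25.
By repeated squaring, 29^25 ≡ 5 (mod 51).
x_0 = 29^25 mod 51 = 5.
x_0 ∉ {1, 50} and s = 1, so 29 is a Miller–Rabin witness and 51 is composite.

yes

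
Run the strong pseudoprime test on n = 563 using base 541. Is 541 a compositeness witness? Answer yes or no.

no

n − 1 = 562 = 2^1 · 281, so s = 1 and d = 281.
x_0 = 541^281 mod 563 = 1.
x_0 = 1, so 541 is not a witness.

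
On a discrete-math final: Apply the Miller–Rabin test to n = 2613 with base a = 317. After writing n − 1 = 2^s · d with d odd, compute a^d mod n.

n − 1 = 2612 = 2^2 · 653, so s = 2 and d = 653.
317^653 mod 2613 = 122.

122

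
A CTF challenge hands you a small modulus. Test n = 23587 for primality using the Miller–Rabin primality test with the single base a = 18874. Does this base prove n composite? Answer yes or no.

yes

n − 1 = 23586 = 2^1 · 11793, so s = 1 and d = 11793.
x_0 = 18874^11793 mod 23587 = 20623.
x_0 ∉ {1, 23586} and s = 1, so 18874 is a Miller–Rabin witness and 23587 is composite.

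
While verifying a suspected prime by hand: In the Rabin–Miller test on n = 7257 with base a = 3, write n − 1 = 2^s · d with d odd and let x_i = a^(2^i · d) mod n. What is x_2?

204

n − 1 = 7256 = 2^3 · 907, so s = 3 and d = 907.
x_0 = 3^907 mod 7257 = 6915.
x_1 = 6915^2 mod 7257 = 852.
x_2 = 852^2 mod 7257 = 204.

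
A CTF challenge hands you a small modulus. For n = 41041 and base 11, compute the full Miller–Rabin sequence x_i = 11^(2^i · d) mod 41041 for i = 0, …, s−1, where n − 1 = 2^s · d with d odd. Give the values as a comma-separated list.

4103, 7799, 1639, 18656

n − 1 = 41040 = 2^4 · 2565, so s = 4 and d = 2565.
x_0 = 11^2565 mod 41041 = 4103.
x_1 = 4103^2 mod 41041 = 7799.
x_2 = 7799^2 mod 41041 = 1639.
x_3 = 1639^2 mod 41041 = 18656.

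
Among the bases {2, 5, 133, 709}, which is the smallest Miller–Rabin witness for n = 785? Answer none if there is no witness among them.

n − 1 = 784 = 2^4 · 49, so s = 4 and d = 49.
Base 2: x_0 = 2^49 mod 785 = 687. x_0 is neither 1 nor 784, so continue squaring. x_1 = 687^2 mod 785 = 184. x_2 = 184^2 mod 785 = 101. x_3 = 101^2 mod 785 = 781. Reached i = s−1 = 3 without hitting −1: 2 is a Miller–Rabin witness and 785 is composite.
Base 5: x_0 = 5^49 mod 785 = 765. x_0 is neither 1 nor 784, so continue squaring. x_1 = 765^2 mod 785 = 400. x_2 = 400^2 mod 785 = 645. x_3 = 645^2 mod 785 = 760. Reached i = s−1 = 3 without hitting −1: 5 is a Miller–Rabin witness and 785 is composite.
Base 133: x_0 = 133^49 mod 785 = 548. x_0 is neither 1 nor 784, so continue squaring. x_1 = 548^2 mod 785 = 434. x_2 = 434^2 mod 785 = 741. x_3 = 741^2 mod 785 = 366. Reached i = s−1 = 3 without hitting −1: 133 is a Miller–Rabin witness and 785 is composite.
Base 709: x_0 = 709^49 mod 785 = 154. x_0 is neither 1 nor 784, so continue squaring. x_1 = 154^2 mod 785 = 166. x_2 = 166^2 mod 785 = 81. x_3 = 81^2 mod 785 = 281. Reached i = s−1 = 3 without hitting −1: 709 is a Miller–Rabin witness and 785 is composite.
The smallest witness among the given bases is 2.

2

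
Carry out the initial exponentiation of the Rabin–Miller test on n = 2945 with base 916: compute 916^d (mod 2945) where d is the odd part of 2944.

n − 1 = 2944 = 2^7 · 23, so s = 7 and d = 23.
916^23 mod 2945 = 416.

416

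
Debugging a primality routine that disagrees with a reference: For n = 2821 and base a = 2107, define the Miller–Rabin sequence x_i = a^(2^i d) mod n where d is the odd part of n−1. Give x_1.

2016

n − 1 = 2820 = 2^2 · 705, so s = 2 and d = 705.
Repeated squaring mod 2821: 2107^1 ≡ 2107, 2107^2 ≡ 2016, 2107^4 ≡ 2016, 2107^8 ≡ 2016, 2107^16 ≡ 2016, 2107^32 ≡ 2016, 2107^64 ≡ 2016, 2107^128 ≡ 2016, 2107^256 ≡ 2016, 2107^512 ≡ 2016.
705 = 512 + 128 + 64 + 1, so 2107^705 ≡ 2016·2016·2016·2107 ≡ 2107 (mod 2821).
x_0 = 2107.
x_1 = 2107^2 mod 2821 = 2016.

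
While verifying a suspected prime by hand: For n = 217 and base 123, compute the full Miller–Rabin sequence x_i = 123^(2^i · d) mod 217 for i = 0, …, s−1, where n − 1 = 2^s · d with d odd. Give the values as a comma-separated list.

n − 1 = 216 = 2^3 · 27, so s = 3 and d = 27.
x_0 = 123^27 mod 217 = 92.
x_1 = 92^2 mod 217 = 1.
x_2 = 1^2 mod 217 = 1.

92, 1, 1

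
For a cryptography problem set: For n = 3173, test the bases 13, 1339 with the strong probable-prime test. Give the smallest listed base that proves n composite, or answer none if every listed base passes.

n − 1 = 3172 = 2^2 · 793, so s = 2 and d = 793.
Base 13: x_0 = 13^793 mod 3173 = 1305. x_0 is neither 1 nor 3172, so continue squaring. x_1 = 1305^2 mod 3173 = 2297. Reached i = s−1 = 1 without hitting −1: 13 is a Miller–Rabin witness and 3173 is composite.
Base 1339: x_0 = 1339^793 mod 3173 = 2517. x_0 is neither 1 nor 3172, so continue squaring. x_1 = 2517^2 mod 3173 = 1981. Reached i = s−1 = 1 without hitting −1: 1339 is a Miller–Rabin witness and 3173 is composite.
The smallest witness among the given bases is 13.

13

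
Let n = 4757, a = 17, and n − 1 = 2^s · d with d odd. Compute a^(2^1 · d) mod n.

n − 1 = 4756 = 2^2 · 1189, so s = 2 and d = 1189.
Repeated squaring mod 4757: 17^1 ≡ 17, 17^2 ≡ 289, 17^4 ≡ 2652, 17^8 ≡ 2258, 17^16 ≡ 3817, 17^32 ≡ 3555, 17^64 ≡ 3433, 17^128 ≡ 2400, 17^256 ≡ 4030, 17^512 ≡ 502, 17^1024 ≡ 4640.
1189 = 1024 + 128 + 32 + 4 + 1, so 17^1189 ≡ 4640·2400·3555·2652·17 ≡ 3099 (mod 4757).
x_0 = 3099.
x_1 = 3099^2 mod 4757 = 4175.

4175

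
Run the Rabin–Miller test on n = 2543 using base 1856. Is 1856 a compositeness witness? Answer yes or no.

n − 1 = 2542 = 2^1 · 1271, so s = 1 and d = 1271.
Repeated squaring mod 2543: 1856^1 ≡ 1856, 1856^2 ≡ 1514, 1856^4 ≡ 953, 1856^8 ≡ 358, 1856^16 ≡ 1014, 1856^32 ≡ 824, 1856^64 ≡ 2538, 1856^128 ≡ 25, 1856^256 ≡ 625, 1856^512 ≡ 1546, 1856^1024 ≡ 2239.
1271 = 1024 + 128 + 64 + 32 + 16 + 4 + 2 + 1, so 1856^1271 ≡ 2239·25·2538·824·1014·953·1514·1856 ≡ 1 (mod 2543).
x_0 = 1856^1271 mod 2543 = 1.
x_0 = 1, so 1856 is not a witness.

no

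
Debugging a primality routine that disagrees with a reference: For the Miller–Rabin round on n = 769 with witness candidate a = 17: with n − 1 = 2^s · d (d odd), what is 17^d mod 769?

299

n − 1 = 768 = 2^8 · 3, so s = 8 and d = 3.
17^3 mod 769 = 299.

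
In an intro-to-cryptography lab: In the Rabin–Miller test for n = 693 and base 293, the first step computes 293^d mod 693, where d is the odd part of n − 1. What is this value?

n − 1 = 692 = 2^2 · 173, so s = 2 and d = 173.
293^173 mod 693 = 398.

398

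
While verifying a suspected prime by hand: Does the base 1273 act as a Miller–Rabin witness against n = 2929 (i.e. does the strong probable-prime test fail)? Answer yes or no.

yes

n − 1 = 2928 = 2^4 · 183, so s = 4 and d = 183.
x_0 = 1273^183 mod 2929 = 2352.
x_0 is neither 1 nor 2928, so continue squaring.
x_1 = 2352^2 mod 2929 = 1952.
x_2 = 1952^2 mod 2929 = 2604.
x_3 = 2604^2 mod 2929 = 181.
Reached i = s−1 = 3 without hitting −1: 1273 is a Miller–Rabin witness and 2929 is composite.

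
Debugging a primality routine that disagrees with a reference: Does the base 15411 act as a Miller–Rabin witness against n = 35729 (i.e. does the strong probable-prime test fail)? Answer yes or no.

no

n − 1 = 35728 = 2^4 · 2233, so s = 4 and d = 2233.
x_0 = 15411^2233 mod 35729 = 10973.
x_0 is neither 1 nor 35728, so continue squaring.
x_1 = 10973^2 mod 35729 = 35728.
x_1 ≡ −1, so 15411 is not a witness.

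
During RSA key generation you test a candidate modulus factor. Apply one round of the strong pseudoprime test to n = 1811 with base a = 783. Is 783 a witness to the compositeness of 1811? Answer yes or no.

n − 1 = 1810 = 2^1 · 905, so s = 1 and d = 905.
x_0 = 783^905 mod 1811 = 1.
x_0 = 1, so 783 is not a witness.

no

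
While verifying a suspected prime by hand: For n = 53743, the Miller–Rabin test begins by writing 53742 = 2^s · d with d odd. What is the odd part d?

Halving: 53742 → 26871; 26871 is odd.
So 53742 = 2^1 · 26871.

26871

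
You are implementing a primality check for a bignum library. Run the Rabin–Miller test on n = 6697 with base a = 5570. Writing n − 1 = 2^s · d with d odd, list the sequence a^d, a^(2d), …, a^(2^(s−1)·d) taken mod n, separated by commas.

327, 6474, 2850

n − 1 = 6696 = 2^3 · 837, so s = 3 and d = 837.
x_0 = 5570^837 mod 6697 = 327.
x_1 = 327^2 mod 6697 = 6474.
x_2 = 6474^2 mod 6697 = 2850.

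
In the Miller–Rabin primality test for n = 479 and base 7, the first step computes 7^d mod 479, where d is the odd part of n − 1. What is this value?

1

n − 1 = 478 = 2^1 · 239, so s = 1 and d = 239.
7^239 mod 479 = 1.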